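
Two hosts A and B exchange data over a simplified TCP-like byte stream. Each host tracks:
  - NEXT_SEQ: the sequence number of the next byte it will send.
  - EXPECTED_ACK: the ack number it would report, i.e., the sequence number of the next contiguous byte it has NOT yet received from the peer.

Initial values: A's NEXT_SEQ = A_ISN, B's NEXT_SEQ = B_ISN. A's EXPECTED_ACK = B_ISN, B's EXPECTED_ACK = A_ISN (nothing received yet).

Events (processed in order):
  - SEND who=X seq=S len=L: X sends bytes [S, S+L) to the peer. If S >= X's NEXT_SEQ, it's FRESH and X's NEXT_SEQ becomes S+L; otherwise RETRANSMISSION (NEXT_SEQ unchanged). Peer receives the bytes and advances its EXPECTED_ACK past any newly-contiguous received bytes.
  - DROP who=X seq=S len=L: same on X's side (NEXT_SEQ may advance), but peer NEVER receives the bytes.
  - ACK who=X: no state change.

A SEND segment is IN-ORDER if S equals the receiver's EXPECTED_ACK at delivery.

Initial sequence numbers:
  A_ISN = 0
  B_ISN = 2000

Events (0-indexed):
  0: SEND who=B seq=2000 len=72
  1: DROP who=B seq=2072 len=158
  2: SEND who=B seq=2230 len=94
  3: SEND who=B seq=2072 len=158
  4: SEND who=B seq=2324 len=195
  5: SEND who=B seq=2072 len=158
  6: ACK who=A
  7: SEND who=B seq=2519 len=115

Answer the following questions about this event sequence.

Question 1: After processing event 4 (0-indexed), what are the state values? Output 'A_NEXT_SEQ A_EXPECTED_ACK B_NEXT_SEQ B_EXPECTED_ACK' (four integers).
After event 0: A_seq=0 A_ack=2072 B_seq=2072 B_ack=0
After event 1: A_seq=0 A_ack=2072 B_seq=2230 B_ack=0
After event 2: A_seq=0 A_ack=2072 B_seq=2324 B_ack=0
After event 3: A_seq=0 A_ack=2324 B_seq=2324 B_ack=0
After event 4: A_seq=0 A_ack=2519 B_seq=2519 B_ack=0

0 2519 2519 0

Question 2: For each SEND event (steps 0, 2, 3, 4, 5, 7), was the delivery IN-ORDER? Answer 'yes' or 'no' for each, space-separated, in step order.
Step 0: SEND seq=2000 -> in-order
Step 2: SEND seq=2230 -> out-of-order
Step 3: SEND seq=2072 -> in-order
Step 4: SEND seq=2324 -> in-order
Step 5: SEND seq=2072 -> out-of-order
Step 7: SEND seq=2519 -> in-order

Answer: yes no yes yes no yes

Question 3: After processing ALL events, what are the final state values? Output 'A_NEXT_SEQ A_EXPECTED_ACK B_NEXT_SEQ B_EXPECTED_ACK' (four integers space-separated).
Answer: 0 2634 2634 0

Derivation:
After event 0: A_seq=0 A_ack=2072 B_seq=2072 B_ack=0
After event 1: A_seq=0 A_ack=2072 B_seq=2230 B_ack=0
After event 2: A_seq=0 A_ack=2072 B_seq=2324 B_ack=0
After event 3: A_seq=0 A_ack=2324 B_seq=2324 B_ack=0
After event 4: A_seq=0 A_ack=2519 B_seq=2519 B_ack=0
After event 5: A_seq=0 A_ack=2519 B_seq=2519 B_ack=0
After event 6: A_seq=0 A_ack=2519 B_seq=2519 B_ack=0
After event 7: A_seq=0 A_ack=2634 B_seq=2634 B_ack=0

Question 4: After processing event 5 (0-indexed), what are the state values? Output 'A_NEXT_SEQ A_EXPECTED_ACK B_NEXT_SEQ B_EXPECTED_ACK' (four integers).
After event 0: A_seq=0 A_ack=2072 B_seq=2072 B_ack=0
After event 1: A_seq=0 A_ack=2072 B_seq=2230 B_ack=0
After event 2: A_seq=0 A_ack=2072 B_seq=2324 B_ack=0
After event 3: A_seq=0 A_ack=2324 B_seq=2324 B_ack=0
After event 4: A_seq=0 A_ack=2519 B_seq=2519 B_ack=0
After event 5: A_seq=0 A_ack=2519 B_seq=2519 B_ack=0

0 2519 2519 0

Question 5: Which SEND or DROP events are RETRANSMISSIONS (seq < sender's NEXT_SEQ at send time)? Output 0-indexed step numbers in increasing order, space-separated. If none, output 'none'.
Answer: 3 5

Derivation:
Step 0: SEND seq=2000 -> fresh
Step 1: DROP seq=2072 -> fresh
Step 2: SEND seq=2230 -> fresh
Step 3: SEND seq=2072 -> retransmit
Step 4: SEND seq=2324 -> fresh
Step 5: SEND seq=2072 -> retransmit
Step 7: SEND seq=2519 -> fresh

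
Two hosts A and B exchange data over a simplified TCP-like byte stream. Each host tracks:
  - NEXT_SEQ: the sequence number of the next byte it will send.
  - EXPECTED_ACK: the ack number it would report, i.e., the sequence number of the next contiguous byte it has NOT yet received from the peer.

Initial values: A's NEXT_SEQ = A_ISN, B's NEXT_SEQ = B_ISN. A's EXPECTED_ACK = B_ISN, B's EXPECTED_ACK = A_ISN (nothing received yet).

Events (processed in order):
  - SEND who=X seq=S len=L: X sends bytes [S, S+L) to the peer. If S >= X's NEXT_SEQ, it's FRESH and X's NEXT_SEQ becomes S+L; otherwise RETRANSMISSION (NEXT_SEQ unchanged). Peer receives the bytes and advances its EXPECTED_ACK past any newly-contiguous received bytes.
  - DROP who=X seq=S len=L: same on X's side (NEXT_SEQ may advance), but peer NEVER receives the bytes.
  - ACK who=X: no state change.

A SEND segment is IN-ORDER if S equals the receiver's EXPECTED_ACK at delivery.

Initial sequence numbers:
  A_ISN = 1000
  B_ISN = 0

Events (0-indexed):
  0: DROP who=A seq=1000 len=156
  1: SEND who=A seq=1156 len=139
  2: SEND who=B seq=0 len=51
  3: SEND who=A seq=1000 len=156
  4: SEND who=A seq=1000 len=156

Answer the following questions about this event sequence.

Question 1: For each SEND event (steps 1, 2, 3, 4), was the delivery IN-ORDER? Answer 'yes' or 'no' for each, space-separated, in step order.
Answer: no yes yes no

Derivation:
Step 1: SEND seq=1156 -> out-of-order
Step 2: SEND seq=0 -> in-order
Step 3: SEND seq=1000 -> in-order
Step 4: SEND seq=1000 -> out-of-order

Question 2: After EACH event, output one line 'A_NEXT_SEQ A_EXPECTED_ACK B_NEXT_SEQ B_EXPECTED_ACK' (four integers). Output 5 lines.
1156 0 0 1000
1295 0 0 1000
1295 51 51 1000
1295 51 51 1295
1295 51 51 1295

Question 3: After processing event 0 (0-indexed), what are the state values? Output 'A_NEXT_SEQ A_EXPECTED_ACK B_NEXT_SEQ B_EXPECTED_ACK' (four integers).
After event 0: A_seq=1156 A_ack=0 B_seq=0 B_ack=1000

1156 0 0 1000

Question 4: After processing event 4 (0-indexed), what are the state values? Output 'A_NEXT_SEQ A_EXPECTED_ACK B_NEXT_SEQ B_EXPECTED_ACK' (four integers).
After event 0: A_seq=1156 A_ack=0 B_seq=0 B_ack=1000
After event 1: A_seq=1295 A_ack=0 B_seq=0 B_ack=1000
After event 2: A_seq=1295 A_ack=51 B_seq=51 B_ack=1000
After event 3: A_seq=1295 A_ack=51 B_seq=51 B_ack=1295
After event 4: A_seq=1295 A_ack=51 B_seq=51 B_ack=1295

1295 51 51 1295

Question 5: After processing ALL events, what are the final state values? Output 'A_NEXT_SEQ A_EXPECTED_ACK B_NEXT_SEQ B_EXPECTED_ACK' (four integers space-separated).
After event 0: A_seq=1156 A_ack=0 B_seq=0 B_ack=1000
After event 1: A_seq=1295 A_ack=0 B_seq=0 B_ack=1000
After event 2: A_seq=1295 A_ack=51 B_seq=51 B_ack=1000
After event 3: A_seq=1295 A_ack=51 B_seq=51 B_ack=1295
After event 4: A_seq=1295 A_ack=51 B_seq=51 B_ack=1295

Answer: 1295 51 51 1295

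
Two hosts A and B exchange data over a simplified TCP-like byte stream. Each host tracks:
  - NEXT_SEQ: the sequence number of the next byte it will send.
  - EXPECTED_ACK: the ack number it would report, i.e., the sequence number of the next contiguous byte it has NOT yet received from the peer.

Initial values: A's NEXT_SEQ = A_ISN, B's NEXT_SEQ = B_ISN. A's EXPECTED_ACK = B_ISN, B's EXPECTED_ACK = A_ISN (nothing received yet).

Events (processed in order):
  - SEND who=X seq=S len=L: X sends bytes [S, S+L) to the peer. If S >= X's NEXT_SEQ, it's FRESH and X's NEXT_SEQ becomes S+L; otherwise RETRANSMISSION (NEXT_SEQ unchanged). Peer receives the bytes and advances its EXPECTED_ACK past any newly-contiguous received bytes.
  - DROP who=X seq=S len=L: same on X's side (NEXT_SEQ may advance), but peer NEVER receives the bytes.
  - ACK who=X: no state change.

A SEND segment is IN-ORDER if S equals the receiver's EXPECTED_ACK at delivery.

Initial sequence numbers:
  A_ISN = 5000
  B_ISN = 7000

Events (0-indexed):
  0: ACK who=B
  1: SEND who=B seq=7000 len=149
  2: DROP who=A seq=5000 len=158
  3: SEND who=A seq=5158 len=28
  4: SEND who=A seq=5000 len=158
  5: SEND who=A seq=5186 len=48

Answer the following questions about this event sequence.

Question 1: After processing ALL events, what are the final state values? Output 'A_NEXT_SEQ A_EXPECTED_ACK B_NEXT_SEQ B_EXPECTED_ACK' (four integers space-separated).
After event 0: A_seq=5000 A_ack=7000 B_seq=7000 B_ack=5000
After event 1: A_seq=5000 A_ack=7149 B_seq=7149 B_ack=5000
After event 2: A_seq=5158 A_ack=7149 B_seq=7149 B_ack=5000
After event 3: A_seq=5186 A_ack=7149 B_seq=7149 B_ack=5000
After event 4: A_seq=5186 A_ack=7149 B_seq=7149 B_ack=5186
After event 5: A_seq=5234 A_ack=7149 B_seq=7149 B_ack=5234

Answer: 5234 7149 7149 5234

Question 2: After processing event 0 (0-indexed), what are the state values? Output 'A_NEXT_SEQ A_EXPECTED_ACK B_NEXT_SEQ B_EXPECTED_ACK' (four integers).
After event 0: A_seq=5000 A_ack=7000 B_seq=7000 B_ack=5000

5000 7000 7000 5000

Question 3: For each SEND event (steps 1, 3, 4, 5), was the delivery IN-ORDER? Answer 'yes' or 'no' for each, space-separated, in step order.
Step 1: SEND seq=7000 -> in-order
Step 3: SEND seq=5158 -> out-of-order
Step 4: SEND seq=5000 -> in-order
Step 5: SEND seq=5186 -> in-order

Answer: yes no yes yes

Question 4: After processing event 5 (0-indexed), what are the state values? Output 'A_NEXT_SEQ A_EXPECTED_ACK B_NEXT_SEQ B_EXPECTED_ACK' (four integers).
After event 0: A_seq=5000 A_ack=7000 B_seq=7000 B_ack=5000
After event 1: A_seq=5000 A_ack=7149 B_seq=7149 B_ack=5000
After event 2: A_seq=5158 A_ack=7149 B_seq=7149 B_ack=5000
After event 3: A_seq=5186 A_ack=7149 B_seq=7149 B_ack=5000
After event 4: A_seq=5186 A_ack=7149 B_seq=7149 B_ack=5186
After event 5: A_seq=5234 A_ack=7149 B_seq=7149 B_ack=5234

5234 7149 7149 5234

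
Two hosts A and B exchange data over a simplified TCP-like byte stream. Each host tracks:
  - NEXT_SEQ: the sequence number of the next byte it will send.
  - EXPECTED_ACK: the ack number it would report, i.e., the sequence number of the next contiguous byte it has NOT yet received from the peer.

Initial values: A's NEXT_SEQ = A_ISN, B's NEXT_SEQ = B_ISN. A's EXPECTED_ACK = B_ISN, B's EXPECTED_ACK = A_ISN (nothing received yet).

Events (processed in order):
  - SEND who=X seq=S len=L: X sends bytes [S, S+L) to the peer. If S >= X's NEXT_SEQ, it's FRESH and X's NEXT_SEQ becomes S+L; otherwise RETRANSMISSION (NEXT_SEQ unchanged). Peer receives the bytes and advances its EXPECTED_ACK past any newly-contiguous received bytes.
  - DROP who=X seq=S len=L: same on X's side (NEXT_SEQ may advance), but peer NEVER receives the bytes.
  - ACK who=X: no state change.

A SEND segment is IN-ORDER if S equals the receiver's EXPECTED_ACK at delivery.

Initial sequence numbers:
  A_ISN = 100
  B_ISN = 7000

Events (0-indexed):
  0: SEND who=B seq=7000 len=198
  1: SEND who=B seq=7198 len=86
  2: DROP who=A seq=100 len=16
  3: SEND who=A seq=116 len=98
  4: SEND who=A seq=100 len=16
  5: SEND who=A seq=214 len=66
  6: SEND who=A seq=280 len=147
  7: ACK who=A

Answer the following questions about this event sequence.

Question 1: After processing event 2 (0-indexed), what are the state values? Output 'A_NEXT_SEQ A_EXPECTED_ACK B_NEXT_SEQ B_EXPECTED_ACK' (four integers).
After event 0: A_seq=100 A_ack=7198 B_seq=7198 B_ack=100
After event 1: A_seq=100 A_ack=7284 B_seq=7284 B_ack=100
After event 2: A_seq=116 A_ack=7284 B_seq=7284 B_ack=100

116 7284 7284 100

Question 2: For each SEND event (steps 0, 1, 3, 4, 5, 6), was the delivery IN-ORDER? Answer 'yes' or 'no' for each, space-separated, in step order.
Answer: yes yes no yes yes yes

Derivation:
Step 0: SEND seq=7000 -> in-order
Step 1: SEND seq=7198 -> in-order
Step 3: SEND seq=116 -> out-of-order
Step 4: SEND seq=100 -> in-order
Step 5: SEND seq=214 -> in-order
Step 6: SEND seq=280 -> in-order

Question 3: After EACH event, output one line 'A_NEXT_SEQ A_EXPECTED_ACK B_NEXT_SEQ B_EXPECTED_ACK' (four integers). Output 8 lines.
100 7198 7198 100
100 7284 7284 100
116 7284 7284 100
214 7284 7284 100
214 7284 7284 214
280 7284 7284 280
427 7284 7284 427
427 7284 7284 427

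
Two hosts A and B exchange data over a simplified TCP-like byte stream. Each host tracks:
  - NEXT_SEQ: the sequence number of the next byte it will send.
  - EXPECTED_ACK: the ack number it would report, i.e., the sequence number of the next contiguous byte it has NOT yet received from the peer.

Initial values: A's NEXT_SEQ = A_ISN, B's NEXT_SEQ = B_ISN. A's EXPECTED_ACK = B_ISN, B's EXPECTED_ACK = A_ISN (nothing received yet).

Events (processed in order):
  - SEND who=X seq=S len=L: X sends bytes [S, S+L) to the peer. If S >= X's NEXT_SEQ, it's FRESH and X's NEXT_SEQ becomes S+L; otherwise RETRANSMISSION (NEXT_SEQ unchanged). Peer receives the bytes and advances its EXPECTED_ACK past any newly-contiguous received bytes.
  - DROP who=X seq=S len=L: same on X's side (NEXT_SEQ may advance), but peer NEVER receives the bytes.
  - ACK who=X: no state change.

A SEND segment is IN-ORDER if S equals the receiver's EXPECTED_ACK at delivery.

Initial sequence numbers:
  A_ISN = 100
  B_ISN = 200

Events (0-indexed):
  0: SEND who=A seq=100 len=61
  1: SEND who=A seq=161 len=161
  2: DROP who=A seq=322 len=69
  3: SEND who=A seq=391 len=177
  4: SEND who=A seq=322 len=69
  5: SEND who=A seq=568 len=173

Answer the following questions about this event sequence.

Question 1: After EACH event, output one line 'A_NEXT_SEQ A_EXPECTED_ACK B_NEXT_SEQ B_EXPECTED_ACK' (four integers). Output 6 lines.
161 200 200 161
322 200 200 322
391 200 200 322
568 200 200 322
568 200 200 568
741 200 200 741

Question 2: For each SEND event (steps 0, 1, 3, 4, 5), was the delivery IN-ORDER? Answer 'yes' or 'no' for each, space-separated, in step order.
Answer: yes yes no yes yes

Derivation:
Step 0: SEND seq=100 -> in-order
Step 1: SEND seq=161 -> in-order
Step 3: SEND seq=391 -> out-of-order
Step 4: SEND seq=322 -> in-order
Step 5: SEND seq=568 -> in-order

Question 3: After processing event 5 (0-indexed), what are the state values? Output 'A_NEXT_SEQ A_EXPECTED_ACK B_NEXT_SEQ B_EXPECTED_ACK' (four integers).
After event 0: A_seq=161 A_ack=200 B_seq=200 B_ack=161
After event 1: A_seq=322 A_ack=200 B_seq=200 B_ack=322
After event 2: A_seq=391 A_ack=200 B_seq=200 B_ack=322
After event 3: A_seq=568 A_ack=200 B_seq=200 B_ack=322
After event 4: A_seq=568 A_ack=200 B_seq=200 B_ack=568
After event 5: A_seq=741 A_ack=200 B_seq=200 B_ack=741

741 200 200 741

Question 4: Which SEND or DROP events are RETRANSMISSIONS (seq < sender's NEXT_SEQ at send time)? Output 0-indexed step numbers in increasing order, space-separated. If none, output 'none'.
Step 0: SEND seq=100 -> fresh
Step 1: SEND seq=161 -> fresh
Step 2: DROP seq=322 -> fresh
Step 3: SEND seq=391 -> fresh
Step 4: SEND seq=322 -> retransmit
Step 5: SEND seq=568 -> fresh

Answer: 4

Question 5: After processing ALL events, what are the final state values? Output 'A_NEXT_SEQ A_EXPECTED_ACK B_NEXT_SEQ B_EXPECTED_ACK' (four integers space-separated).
Answer: 741 200 200 741

Derivation:
After event 0: A_seq=161 A_ack=200 B_seq=200 B_ack=161
After event 1: A_seq=322 A_ack=200 B_seq=200 B_ack=322
After event 2: A_seq=391 A_ack=200 B_seq=200 B_ack=322
After event 3: A_seq=568 A_ack=200 B_seq=200 B_ack=322
After event 4: A_seq=568 A_ack=200 B_seq=200 B_ack=568
After event 5: A_seq=741 A_ack=200 B_seq=200 B_ack=741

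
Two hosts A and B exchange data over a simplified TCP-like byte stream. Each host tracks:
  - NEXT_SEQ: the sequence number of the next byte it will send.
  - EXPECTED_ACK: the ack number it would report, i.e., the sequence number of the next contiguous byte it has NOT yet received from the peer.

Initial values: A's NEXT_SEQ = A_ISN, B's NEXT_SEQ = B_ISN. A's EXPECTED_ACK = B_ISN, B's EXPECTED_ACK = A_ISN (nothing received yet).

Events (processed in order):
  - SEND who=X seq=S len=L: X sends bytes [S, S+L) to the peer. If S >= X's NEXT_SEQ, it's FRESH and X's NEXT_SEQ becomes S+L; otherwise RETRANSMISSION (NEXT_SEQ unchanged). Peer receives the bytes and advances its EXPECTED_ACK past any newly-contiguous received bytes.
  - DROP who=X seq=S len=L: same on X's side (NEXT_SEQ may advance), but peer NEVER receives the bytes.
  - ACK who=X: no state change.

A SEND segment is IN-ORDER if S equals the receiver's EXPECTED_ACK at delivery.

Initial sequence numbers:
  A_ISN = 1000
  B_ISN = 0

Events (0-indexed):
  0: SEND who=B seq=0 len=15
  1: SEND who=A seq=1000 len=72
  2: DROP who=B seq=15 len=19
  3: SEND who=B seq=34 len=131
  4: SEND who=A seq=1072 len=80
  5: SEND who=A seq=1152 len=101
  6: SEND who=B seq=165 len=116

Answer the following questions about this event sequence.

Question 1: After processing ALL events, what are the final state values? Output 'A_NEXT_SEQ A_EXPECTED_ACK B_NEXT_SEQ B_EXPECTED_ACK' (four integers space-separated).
Answer: 1253 15 281 1253

Derivation:
After event 0: A_seq=1000 A_ack=15 B_seq=15 B_ack=1000
After event 1: A_seq=1072 A_ack=15 B_seq=15 B_ack=1072
After event 2: A_seq=1072 A_ack=15 B_seq=34 B_ack=1072
After event 3: A_seq=1072 A_ack=15 B_seq=165 B_ack=1072
After event 4: A_seq=1152 A_ack=15 B_seq=165 B_ack=1152
After event 5: A_seq=1253 A_ack=15 B_seq=165 B_ack=1253
After event 6: A_seq=1253 A_ack=15 B_seq=281 B_ack=1253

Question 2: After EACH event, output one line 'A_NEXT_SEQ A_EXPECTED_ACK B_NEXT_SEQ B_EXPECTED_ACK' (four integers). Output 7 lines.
1000 15 15 1000
1072 15 15 1072
1072 15 34 1072
1072 15 165 1072
1152 15 165 1152
1253 15 165 1253
1253 15 281 1253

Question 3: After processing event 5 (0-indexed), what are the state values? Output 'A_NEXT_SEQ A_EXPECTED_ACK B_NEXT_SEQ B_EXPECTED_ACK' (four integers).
After event 0: A_seq=1000 A_ack=15 B_seq=15 B_ack=1000
After event 1: A_seq=1072 A_ack=15 B_seq=15 B_ack=1072
After event 2: A_seq=1072 A_ack=15 B_seq=34 B_ack=1072
After event 3: A_seq=1072 A_ack=15 B_seq=165 B_ack=1072
After event 4: A_seq=1152 A_ack=15 B_seq=165 B_ack=1152
After event 5: A_seq=1253 A_ack=15 B_seq=165 B_ack=1253

1253 15 165 1253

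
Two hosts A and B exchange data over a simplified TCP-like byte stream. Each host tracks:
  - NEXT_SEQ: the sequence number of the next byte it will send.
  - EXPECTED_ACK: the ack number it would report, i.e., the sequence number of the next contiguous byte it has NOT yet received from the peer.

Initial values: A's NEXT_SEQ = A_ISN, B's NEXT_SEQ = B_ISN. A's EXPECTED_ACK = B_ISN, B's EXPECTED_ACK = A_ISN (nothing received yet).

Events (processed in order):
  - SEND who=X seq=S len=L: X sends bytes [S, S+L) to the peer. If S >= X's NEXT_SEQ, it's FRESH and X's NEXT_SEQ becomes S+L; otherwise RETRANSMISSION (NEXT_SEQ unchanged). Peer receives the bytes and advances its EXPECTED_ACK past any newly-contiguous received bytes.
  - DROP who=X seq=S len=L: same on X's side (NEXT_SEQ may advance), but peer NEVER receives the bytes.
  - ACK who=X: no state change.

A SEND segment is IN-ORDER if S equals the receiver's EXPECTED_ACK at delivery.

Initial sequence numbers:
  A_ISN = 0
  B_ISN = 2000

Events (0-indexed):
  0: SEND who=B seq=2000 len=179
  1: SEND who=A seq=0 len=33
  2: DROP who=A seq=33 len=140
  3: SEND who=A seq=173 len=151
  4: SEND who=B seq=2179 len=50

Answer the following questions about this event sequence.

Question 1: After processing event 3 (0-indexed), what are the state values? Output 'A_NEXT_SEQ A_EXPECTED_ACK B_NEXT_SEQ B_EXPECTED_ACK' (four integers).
After event 0: A_seq=0 A_ack=2179 B_seq=2179 B_ack=0
After event 1: A_seq=33 A_ack=2179 B_seq=2179 B_ack=33
After event 2: A_seq=173 A_ack=2179 B_seq=2179 B_ack=33
After event 3: A_seq=324 A_ack=2179 B_seq=2179 B_ack=33

324 2179 2179 33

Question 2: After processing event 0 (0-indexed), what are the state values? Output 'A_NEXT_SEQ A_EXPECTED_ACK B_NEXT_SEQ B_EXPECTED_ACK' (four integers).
After event 0: A_seq=0 A_ack=2179 B_seq=2179 B_ack=0

0 2179 2179 0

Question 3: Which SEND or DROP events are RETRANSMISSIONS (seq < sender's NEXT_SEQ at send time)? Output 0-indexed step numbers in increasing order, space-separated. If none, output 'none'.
Step 0: SEND seq=2000 -> fresh
Step 1: SEND seq=0 -> fresh
Step 2: DROP seq=33 -> fresh
Step 3: SEND seq=173 -> fresh
Step 4: SEND seq=2179 -> fresh

Answer: none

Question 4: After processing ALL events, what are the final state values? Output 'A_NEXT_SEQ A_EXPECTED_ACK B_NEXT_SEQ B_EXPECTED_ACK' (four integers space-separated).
Answer: 324 2229 2229 33

Derivation:
After event 0: A_seq=0 A_ack=2179 B_seq=2179 B_ack=0
After event 1: A_seq=33 A_ack=2179 B_seq=2179 B_ack=33
After event 2: A_seq=173 A_ack=2179 B_seq=2179 B_ack=33
After event 3: A_seq=324 A_ack=2179 B_seq=2179 B_ack=33
After event 4: A_seq=324 A_ack=2229 B_seq=2229 B_ack=33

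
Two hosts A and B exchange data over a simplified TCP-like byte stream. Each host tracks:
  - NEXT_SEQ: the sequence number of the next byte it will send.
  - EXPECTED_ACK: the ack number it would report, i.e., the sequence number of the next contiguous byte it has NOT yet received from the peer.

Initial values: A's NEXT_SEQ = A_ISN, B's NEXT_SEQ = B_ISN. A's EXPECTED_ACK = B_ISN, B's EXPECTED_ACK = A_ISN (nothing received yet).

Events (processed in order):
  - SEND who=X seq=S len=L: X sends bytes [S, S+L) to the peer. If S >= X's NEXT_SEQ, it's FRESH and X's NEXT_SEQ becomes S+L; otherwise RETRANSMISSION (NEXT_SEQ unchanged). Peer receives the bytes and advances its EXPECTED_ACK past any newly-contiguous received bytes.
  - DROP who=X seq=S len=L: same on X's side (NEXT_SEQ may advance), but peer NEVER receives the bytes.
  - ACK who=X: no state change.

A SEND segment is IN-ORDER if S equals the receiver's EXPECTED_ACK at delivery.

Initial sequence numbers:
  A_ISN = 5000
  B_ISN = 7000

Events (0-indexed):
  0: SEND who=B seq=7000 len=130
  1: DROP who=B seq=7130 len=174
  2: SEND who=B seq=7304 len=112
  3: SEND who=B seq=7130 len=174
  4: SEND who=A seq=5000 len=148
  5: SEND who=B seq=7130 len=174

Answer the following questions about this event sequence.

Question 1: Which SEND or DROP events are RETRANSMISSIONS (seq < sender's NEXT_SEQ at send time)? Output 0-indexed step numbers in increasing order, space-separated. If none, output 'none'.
Step 0: SEND seq=7000 -> fresh
Step 1: DROP seq=7130 -> fresh
Step 2: SEND seq=7304 -> fresh
Step 3: SEND seq=7130 -> retransmit
Step 4: SEND seq=5000 -> fresh
Step 5: SEND seq=7130 -> retransmit

Answer: 3 5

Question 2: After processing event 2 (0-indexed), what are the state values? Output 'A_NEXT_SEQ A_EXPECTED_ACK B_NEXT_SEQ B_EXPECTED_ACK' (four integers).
After event 0: A_seq=5000 A_ack=7130 B_seq=7130 B_ack=5000
After event 1: A_seq=5000 A_ack=7130 B_seq=7304 B_ack=5000
After event 2: A_seq=5000 A_ack=7130 B_seq=7416 B_ack=5000

5000 7130 7416 5000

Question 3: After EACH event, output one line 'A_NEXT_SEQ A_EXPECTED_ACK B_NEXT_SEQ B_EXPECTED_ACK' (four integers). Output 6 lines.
5000 7130 7130 5000
5000 7130 7304 5000
5000 7130 7416 5000
5000 7416 7416 5000
5148 7416 7416 5148
5148 7416 7416 5148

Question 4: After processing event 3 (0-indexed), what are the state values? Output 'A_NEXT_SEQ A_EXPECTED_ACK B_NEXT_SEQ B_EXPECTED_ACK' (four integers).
After event 0: A_seq=5000 A_ack=7130 B_seq=7130 B_ack=5000
After event 1: A_seq=5000 A_ack=7130 B_seq=7304 B_ack=5000
After event 2: A_seq=5000 A_ack=7130 B_seq=7416 B_ack=5000
After event 3: A_seq=5000 A_ack=7416 B_seq=7416 B_ack=5000

5000 7416 7416 5000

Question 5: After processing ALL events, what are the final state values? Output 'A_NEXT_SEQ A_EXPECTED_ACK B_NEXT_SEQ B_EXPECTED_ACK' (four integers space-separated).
Answer: 5148 7416 7416 5148

Derivation:
After event 0: A_seq=5000 A_ack=7130 B_seq=7130 B_ack=5000
After event 1: A_seq=5000 A_ack=7130 B_seq=7304 B_ack=5000
After event 2: A_seq=5000 A_ack=7130 B_seq=7416 B_ack=5000
After event 3: A_seq=5000 A_ack=7416 B_seq=7416 B_ack=5000
After event 4: A_seq=5148 A_ack=7416 B_seq=7416 B_ack=5148
After event 5: A_seq=5148 A_ack=7416 B_seq=7416 B_ack=5148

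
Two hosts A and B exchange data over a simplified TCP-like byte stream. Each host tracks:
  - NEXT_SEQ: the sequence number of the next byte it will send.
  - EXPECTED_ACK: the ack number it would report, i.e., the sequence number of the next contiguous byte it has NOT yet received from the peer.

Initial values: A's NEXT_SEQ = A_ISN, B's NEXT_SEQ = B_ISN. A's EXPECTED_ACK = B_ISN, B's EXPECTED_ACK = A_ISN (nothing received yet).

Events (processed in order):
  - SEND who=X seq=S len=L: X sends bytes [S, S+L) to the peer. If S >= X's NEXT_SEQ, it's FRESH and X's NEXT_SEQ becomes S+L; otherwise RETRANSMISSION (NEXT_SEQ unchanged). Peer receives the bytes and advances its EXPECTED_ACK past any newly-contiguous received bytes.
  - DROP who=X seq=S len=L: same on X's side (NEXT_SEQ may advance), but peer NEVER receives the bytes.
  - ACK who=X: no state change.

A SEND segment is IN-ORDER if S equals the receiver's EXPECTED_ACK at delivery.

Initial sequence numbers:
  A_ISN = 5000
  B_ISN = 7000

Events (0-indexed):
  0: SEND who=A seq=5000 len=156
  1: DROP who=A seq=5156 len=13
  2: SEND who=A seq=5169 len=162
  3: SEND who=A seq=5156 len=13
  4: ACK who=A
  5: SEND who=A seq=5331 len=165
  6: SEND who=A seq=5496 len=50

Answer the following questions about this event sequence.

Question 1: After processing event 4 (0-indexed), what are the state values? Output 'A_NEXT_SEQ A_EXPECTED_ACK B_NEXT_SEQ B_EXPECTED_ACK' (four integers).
After event 0: A_seq=5156 A_ack=7000 B_seq=7000 B_ack=5156
After event 1: A_seq=5169 A_ack=7000 B_seq=7000 B_ack=5156
After event 2: A_seq=5331 A_ack=7000 B_seq=7000 B_ack=5156
After event 3: A_seq=5331 A_ack=7000 B_seq=7000 B_ack=5331
After event 4: A_seq=5331 A_ack=7000 B_seq=7000 B_ack=5331

5331 7000 7000 5331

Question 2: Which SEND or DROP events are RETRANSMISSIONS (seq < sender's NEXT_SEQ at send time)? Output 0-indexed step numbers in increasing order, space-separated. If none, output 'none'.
Step 0: SEND seq=5000 -> fresh
Step 1: DROP seq=5156 -> fresh
Step 2: SEND seq=5169 -> fresh
Step 3: SEND seq=5156 -> retransmit
Step 5: SEND seq=5331 -> fresh
Step 6: SEND seq=5496 -> fresh

Answer: 3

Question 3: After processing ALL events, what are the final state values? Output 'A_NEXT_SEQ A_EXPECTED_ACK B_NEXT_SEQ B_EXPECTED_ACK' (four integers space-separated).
After event 0: A_seq=5156 A_ack=7000 B_seq=7000 B_ack=5156
After event 1: A_seq=5169 A_ack=7000 B_seq=7000 B_ack=5156
After event 2: A_seq=5331 A_ack=7000 B_seq=7000 B_ack=5156
After event 3: A_seq=5331 A_ack=7000 B_seq=7000 B_ack=5331
After event 4: A_seq=5331 A_ack=7000 B_seq=7000 B_ack=5331
After event 5: A_seq=5496 A_ack=7000 B_seq=7000 B_ack=5496
After event 6: A_seq=5546 A_ack=7000 B_seq=7000 B_ack=5546

Answer: 5546 7000 7000 5546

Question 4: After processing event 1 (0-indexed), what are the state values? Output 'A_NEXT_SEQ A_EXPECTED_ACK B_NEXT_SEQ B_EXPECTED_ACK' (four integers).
After event 0: A_seq=5156 A_ack=7000 B_seq=7000 B_ack=5156
After event 1: A_seq=5169 A_ack=7000 B_seq=7000 B_ack=5156

5169 7000 7000 5156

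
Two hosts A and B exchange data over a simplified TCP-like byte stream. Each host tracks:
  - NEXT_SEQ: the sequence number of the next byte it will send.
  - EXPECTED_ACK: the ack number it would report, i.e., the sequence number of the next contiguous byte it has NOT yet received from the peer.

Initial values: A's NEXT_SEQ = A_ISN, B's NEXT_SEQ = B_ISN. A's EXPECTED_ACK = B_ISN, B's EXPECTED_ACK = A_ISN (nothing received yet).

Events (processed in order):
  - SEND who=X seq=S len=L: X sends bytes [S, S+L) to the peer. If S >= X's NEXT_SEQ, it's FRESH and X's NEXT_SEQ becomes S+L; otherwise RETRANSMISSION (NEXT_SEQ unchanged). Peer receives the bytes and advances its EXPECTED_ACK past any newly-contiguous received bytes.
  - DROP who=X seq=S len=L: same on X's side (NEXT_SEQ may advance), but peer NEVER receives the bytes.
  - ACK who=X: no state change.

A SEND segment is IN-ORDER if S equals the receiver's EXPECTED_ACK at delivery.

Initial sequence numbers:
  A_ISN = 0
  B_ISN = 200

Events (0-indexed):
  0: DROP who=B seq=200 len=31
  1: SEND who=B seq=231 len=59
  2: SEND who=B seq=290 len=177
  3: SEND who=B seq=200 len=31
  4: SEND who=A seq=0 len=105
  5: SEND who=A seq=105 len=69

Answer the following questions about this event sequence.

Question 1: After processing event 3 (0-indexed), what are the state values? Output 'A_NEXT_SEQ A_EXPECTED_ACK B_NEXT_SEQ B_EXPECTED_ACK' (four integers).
After event 0: A_seq=0 A_ack=200 B_seq=231 B_ack=0
After event 1: A_seq=0 A_ack=200 B_seq=290 B_ack=0
After event 2: A_seq=0 A_ack=200 B_seq=467 B_ack=0
After event 3: A_seq=0 A_ack=467 B_seq=467 B_ack=0

0 467 467 0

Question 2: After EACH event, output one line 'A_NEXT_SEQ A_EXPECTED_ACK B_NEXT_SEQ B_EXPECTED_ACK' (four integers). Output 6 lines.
0 200 231 0
0 200 290 0
0 200 467 0
0 467 467 0
105 467 467 105
174 467 467 174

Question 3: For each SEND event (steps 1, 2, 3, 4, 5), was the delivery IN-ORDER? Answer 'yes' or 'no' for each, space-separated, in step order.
Step 1: SEND seq=231 -> out-of-order
Step 2: SEND seq=290 -> out-of-order
Step 3: SEND seq=200 -> in-order
Step 4: SEND seq=0 -> in-order
Step 5: SEND seq=105 -> in-order

Answer: no no yes yes yes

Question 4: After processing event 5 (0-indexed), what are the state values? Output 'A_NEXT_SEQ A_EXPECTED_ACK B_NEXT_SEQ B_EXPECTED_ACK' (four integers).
After event 0: A_seq=0 A_ack=200 B_seq=231 B_ack=0
After event 1: A_seq=0 A_ack=200 B_seq=290 B_ack=0
After event 2: A_seq=0 A_ack=200 B_seq=467 B_ack=0
After event 3: A_seq=0 A_ack=467 B_seq=467 B_ack=0
After event 4: A_seq=105 A_ack=467 B_seq=467 B_ack=105
After event 5: A_seq=174 A_ack=467 B_seq=467 B_ack=174

174 467 467 174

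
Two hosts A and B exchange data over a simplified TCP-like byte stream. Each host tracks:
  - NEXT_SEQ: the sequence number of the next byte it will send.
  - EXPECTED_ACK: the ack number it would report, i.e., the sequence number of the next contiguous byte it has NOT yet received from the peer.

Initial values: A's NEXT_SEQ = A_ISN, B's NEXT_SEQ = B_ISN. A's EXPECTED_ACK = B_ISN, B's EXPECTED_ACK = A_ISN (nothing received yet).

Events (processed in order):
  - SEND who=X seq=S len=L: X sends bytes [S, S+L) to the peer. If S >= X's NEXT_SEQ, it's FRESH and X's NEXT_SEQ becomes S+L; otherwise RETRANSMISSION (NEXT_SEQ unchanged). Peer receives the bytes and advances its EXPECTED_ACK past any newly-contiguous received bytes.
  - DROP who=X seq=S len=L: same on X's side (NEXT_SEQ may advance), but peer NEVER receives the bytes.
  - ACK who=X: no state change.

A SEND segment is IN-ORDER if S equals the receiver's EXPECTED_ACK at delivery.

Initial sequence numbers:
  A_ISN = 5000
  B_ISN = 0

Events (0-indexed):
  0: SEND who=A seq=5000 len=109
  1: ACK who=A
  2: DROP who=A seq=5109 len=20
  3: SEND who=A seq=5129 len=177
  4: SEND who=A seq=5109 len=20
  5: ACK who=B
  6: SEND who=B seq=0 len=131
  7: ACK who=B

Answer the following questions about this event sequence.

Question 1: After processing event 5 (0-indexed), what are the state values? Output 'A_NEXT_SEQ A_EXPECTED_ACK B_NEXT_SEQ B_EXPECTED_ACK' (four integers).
After event 0: A_seq=5109 A_ack=0 B_seq=0 B_ack=5109
After event 1: A_seq=5109 A_ack=0 B_seq=0 B_ack=5109
After event 2: A_seq=5129 A_ack=0 B_seq=0 B_ack=5109
After event 3: A_seq=5306 A_ack=0 B_seq=0 B_ack=5109
After event 4: A_seq=5306 A_ack=0 B_seq=0 B_ack=5306
After event 5: A_seq=5306 A_ack=0 B_seq=0 B_ack=5306

5306 0 0 5306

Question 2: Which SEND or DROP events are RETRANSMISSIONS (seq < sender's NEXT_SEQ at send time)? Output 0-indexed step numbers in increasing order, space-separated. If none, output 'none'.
Step 0: SEND seq=5000 -> fresh
Step 2: DROP seq=5109 -> fresh
Step 3: SEND seq=5129 -> fresh
Step 4: SEND seq=5109 -> retransmit
Step 6: SEND seq=0 -> fresh

Answer: 4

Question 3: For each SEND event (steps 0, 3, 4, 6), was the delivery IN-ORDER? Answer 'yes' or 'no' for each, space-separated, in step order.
Step 0: SEND seq=5000 -> in-order
Step 3: SEND seq=5129 -> out-of-order
Step 4: SEND seq=5109 -> in-order
Step 6: SEND seq=0 -> in-order

Answer: yes no yes yes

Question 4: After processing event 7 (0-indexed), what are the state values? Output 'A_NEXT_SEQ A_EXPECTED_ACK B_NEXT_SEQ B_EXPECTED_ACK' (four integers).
After event 0: A_seq=5109 A_ack=0 B_seq=0 B_ack=5109
After event 1: A_seq=5109 A_ack=0 B_seq=0 B_ack=5109
After event 2: A_seq=5129 A_ack=0 B_seq=0 B_ack=5109
After event 3: A_seq=5306 A_ack=0 B_seq=0 B_ack=5109
After event 4: A_seq=5306 A_ack=0 B_seq=0 B_ack=5306
After event 5: A_seq=5306 A_ack=0 B_seq=0 B_ack=5306
After event 6: A_seq=5306 A_ack=131 B_seq=131 B_ack=5306
After event 7: A_seq=5306 A_ack=131 B_seq=131 B_ack=5306

5306 131 131 5306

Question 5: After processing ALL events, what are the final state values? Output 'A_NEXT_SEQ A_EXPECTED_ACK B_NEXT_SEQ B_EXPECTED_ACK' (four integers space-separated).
Answer: 5306 131 131 5306

Derivation:
After event 0: A_seq=5109 A_ack=0 B_seq=0 B_ack=5109
After event 1: A_seq=5109 A_ack=0 B_seq=0 B_ack=5109
After event 2: A_seq=5129 A_ack=0 B_seq=0 B_ack=5109
After event 3: A_seq=5306 A_ack=0 B_seq=0 B_ack=5109
After event 4: A_seq=5306 A_ack=0 B_seq=0 B_ack=5306
After event 5: A_seq=5306 A_ack=0 B_seq=0 B_ack=5306
After event 6: A_seq=5306 A_ack=131 B_seq=131 B_ack=5306
After event 7: A_seq=5306 A_ack=131 B_seq=131 B_ack=5306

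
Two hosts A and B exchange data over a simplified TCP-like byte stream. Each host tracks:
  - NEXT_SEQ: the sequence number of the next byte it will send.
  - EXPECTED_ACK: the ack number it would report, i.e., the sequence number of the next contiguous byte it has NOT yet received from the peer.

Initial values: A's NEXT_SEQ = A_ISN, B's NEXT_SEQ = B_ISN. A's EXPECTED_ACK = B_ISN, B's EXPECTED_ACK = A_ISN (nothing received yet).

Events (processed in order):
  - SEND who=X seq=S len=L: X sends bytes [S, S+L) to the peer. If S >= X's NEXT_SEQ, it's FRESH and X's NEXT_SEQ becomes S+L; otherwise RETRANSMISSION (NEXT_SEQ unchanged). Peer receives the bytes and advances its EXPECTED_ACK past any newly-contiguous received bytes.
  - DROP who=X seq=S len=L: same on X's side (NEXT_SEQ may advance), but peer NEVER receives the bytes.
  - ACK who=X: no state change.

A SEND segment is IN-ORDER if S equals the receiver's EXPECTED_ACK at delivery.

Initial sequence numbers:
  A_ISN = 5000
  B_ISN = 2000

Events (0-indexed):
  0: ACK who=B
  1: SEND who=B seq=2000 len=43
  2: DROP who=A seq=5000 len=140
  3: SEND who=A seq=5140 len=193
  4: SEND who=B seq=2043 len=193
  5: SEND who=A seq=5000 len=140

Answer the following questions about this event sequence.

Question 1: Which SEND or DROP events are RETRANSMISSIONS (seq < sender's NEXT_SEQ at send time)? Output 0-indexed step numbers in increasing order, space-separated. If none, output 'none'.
Step 1: SEND seq=2000 -> fresh
Step 2: DROP seq=5000 -> fresh
Step 3: SEND seq=5140 -> fresh
Step 4: SEND seq=2043 -> fresh
Step 5: SEND seq=5000 -> retransmit

Answer: 5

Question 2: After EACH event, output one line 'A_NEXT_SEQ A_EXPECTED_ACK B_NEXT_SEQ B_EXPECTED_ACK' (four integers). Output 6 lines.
5000 2000 2000 5000
5000 2043 2043 5000
5140 2043 2043 5000
5333 2043 2043 5000
5333 2236 2236 5000
5333 2236 2236 5333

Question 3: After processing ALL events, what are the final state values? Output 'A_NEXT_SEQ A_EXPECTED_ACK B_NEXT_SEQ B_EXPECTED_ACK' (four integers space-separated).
Answer: 5333 2236 2236 5333

Derivation:
After event 0: A_seq=5000 A_ack=2000 B_seq=2000 B_ack=5000
After event 1: A_seq=5000 A_ack=2043 B_seq=2043 B_ack=5000
After event 2: A_seq=5140 A_ack=2043 B_seq=2043 B_ack=5000
After event 3: A_seq=5333 A_ack=2043 B_seq=2043 B_ack=5000
After event 4: A_seq=5333 A_ack=2236 B_seq=2236 B_ack=5000
After event 5: A_seq=5333 A_ack=2236 B_seq=2236 B_ack=5333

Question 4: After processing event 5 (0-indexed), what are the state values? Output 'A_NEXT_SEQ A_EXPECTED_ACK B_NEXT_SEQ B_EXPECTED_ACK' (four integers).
After event 0: A_seq=5000 A_ack=2000 B_seq=2000 B_ack=5000
After event 1: A_seq=5000 A_ack=2043 B_seq=2043 B_ack=5000
After event 2: A_seq=5140 A_ack=2043 B_seq=2043 B_ack=5000
After event 3: A_seq=5333 A_ack=2043 B_seq=2043 B_ack=5000
After event 4: A_seq=5333 A_ack=2236 B_seq=2236 B_ack=5000
After event 5: A_seq=5333 A_ack=2236 B_seq=2236 B_ack=5333

5333 2236 2236 5333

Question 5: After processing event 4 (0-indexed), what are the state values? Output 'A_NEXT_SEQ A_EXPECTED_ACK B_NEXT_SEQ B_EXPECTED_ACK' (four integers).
After event 0: A_seq=5000 A_ack=2000 B_seq=2000 B_ack=5000
After event 1: A_seq=5000 A_ack=2043 B_seq=2043 B_ack=5000
After event 2: A_seq=5140 A_ack=2043 B_seq=2043 B_ack=5000
After event 3: A_seq=5333 A_ack=2043 B_seq=2043 B_ack=5000
After event 4: A_seq=5333 A_ack=2236 B_seq=2236 B_ack=5000

5333 2236 2236 5000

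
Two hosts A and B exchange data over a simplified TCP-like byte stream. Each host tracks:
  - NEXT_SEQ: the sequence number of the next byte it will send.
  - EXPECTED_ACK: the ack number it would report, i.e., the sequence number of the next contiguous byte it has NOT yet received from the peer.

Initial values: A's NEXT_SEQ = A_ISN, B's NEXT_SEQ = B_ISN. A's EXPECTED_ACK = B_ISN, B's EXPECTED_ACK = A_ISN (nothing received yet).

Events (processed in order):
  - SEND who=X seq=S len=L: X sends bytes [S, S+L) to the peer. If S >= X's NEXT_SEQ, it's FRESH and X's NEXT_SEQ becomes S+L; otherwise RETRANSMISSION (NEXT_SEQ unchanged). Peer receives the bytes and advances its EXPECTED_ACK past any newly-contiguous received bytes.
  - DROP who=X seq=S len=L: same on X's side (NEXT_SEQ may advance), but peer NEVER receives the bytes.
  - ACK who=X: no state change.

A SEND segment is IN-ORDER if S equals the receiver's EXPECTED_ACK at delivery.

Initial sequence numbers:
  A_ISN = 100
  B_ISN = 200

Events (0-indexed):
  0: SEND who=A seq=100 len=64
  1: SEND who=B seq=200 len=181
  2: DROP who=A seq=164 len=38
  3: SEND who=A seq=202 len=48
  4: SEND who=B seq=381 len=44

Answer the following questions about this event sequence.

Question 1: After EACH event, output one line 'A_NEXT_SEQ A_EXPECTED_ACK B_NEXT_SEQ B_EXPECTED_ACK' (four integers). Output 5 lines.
164 200 200 164
164 381 381 164
202 381 381 164
250 381 381 164
250 425 425 164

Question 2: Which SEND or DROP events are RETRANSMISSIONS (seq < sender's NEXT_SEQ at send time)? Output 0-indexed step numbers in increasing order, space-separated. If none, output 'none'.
Step 0: SEND seq=100 -> fresh
Step 1: SEND seq=200 -> fresh
Step 2: DROP seq=164 -> fresh
Step 3: SEND seq=202 -> fresh
Step 4: SEND seq=381 -> fresh

Answer: none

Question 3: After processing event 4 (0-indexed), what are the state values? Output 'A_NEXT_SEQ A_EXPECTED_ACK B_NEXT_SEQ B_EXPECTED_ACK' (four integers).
After event 0: A_seq=164 A_ack=200 B_seq=200 B_ack=164
After event 1: A_seq=164 A_ack=381 B_seq=381 B_ack=164
After event 2: A_seq=202 A_ack=381 B_seq=381 B_ack=164
After event 3: A_seq=250 A_ack=381 B_seq=381 B_ack=164
After event 4: A_seq=250 A_ack=425 B_seq=425 B_ack=164

250 425 425 164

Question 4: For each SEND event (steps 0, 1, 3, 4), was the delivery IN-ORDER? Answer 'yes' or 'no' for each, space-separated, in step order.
Step 0: SEND seq=100 -> in-order
Step 1: SEND seq=200 -> in-order
Step 3: SEND seq=202 -> out-of-order
Step 4: SEND seq=381 -> in-order

Answer: yes yes no yes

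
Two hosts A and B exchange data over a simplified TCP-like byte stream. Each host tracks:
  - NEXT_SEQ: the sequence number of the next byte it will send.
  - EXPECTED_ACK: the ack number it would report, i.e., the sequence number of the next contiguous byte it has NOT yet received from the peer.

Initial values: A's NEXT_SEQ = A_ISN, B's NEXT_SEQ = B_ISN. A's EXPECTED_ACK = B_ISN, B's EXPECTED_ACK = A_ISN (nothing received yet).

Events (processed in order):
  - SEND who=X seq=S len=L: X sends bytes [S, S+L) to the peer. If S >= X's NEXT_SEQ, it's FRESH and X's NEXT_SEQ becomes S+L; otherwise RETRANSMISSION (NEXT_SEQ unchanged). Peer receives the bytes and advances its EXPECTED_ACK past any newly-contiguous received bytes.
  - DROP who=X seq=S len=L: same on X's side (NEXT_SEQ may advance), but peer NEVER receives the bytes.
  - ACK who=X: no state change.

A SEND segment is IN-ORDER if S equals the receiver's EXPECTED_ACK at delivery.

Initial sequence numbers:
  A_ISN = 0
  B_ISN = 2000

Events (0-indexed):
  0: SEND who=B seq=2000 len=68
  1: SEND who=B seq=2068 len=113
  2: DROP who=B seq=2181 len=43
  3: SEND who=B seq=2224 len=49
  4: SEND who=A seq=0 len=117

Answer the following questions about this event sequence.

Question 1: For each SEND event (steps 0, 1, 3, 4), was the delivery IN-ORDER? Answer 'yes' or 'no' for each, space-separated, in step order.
Answer: yes yes no yes

Derivation:
Step 0: SEND seq=2000 -> in-order
Step 1: SEND seq=2068 -> in-order
Step 3: SEND seq=2224 -> out-of-order
Step 4: SEND seq=0 -> in-order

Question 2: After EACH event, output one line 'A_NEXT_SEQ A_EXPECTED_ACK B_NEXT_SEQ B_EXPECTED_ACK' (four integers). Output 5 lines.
0 2068 2068 0
0 2181 2181 0
0 2181 2224 0
0 2181 2273 0
117 2181 2273 117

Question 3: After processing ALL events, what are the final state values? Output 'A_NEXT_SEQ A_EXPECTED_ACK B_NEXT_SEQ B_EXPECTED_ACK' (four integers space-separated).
After event 0: A_seq=0 A_ack=2068 B_seq=2068 B_ack=0
After event 1: A_seq=0 A_ack=2181 B_seq=2181 B_ack=0
After event 2: A_seq=0 A_ack=2181 B_seq=2224 B_ack=0
After event 3: A_seq=0 A_ack=2181 B_seq=2273 B_ack=0
After event 4: A_seq=117 A_ack=2181 B_seq=2273 B_ack=117

Answer: 117 2181 2273 117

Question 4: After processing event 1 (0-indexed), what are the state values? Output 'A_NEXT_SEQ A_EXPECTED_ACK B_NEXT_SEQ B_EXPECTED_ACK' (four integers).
After event 0: A_seq=0 A_ack=2068 B_seq=2068 B_ack=0
After event 1: A_seq=0 A_ack=2181 B_seq=2181 B_ack=0

0 2181 2181 0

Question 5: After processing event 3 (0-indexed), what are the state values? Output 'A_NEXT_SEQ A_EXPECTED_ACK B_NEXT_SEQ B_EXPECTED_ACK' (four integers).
After event 0: A_seq=0 A_ack=2068 B_seq=2068 B_ack=0
After event 1: A_seq=0 A_ack=2181 B_seq=2181 B_ack=0
After event 2: A_seq=0 A_ack=2181 B_seq=2224 B_ack=0
After event 3: A_seq=0 A_ack=2181 B_seq=2273 B_ack=0

0 2181 2273 0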